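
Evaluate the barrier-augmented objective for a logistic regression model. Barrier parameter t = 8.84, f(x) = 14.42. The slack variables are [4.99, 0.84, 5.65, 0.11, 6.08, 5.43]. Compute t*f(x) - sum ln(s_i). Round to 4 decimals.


Step 1: Compute log-barrier.
ln values: [1.6074, -0.1744, 1.7317, -2.2073, 1.805, 1.6919]
phi = -(1.6074 - 0.1744 + 1.7317 - 2.2073 + 1.805 + 1.6919) = -4.4544
Step 2: Compute augmented objective.
t*f(x) = 8.84*14.42 = 127.4728
Total = 127.4728 - 4.4544 = 123.0184


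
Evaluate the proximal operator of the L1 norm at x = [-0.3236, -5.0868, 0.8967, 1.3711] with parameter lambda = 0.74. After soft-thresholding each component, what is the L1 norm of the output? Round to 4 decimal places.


Soft-thresholding with lambda = 0.74:
prox(-0.3236) = sign(-0.3236)*max(|-0.3236| - 0.74, 0) = 0.0
prox(-5.0868) = sign(-5.0868)*max(|-5.0868| - 0.74, 0) = -4.3468
prox(0.8967) = sign(0.8967)*max(|0.8967| - 0.74, 0) = 0.1567
prox(1.3711) = sign(1.3711)*max(|1.3711| - 0.74, 0) = 0.6311
prox(x) = [0.0, -4.3468, 0.1567, 0.6311]
||prox(x)||_1 = 0.0 + 4.3468 + 0.1567 + 0.6311 = 5.1346


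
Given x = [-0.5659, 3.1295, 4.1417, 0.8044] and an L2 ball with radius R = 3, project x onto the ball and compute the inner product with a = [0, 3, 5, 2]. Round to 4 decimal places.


Step 1: Compute ||x|| (intermediates to 6 decimals).
||x|| = sqrt((-0.5659)^2 + 3.1295^2 + 4.1417^2 + 0.8044^2) = 5.283441
Step 2: Project.
Since ||x|| > R, scale = R/||x|| = 3/5.283441 = 0.567812, proj(x) = scale * x
proj(x) = [-0.321325, 1.776968, 2.351707, 0.456748]
Step 3: Dot product.
a^T * proj(x) = 0*(-0.321325) + 3*1.776968 + 5*2.351707 + 2*0.456748 = 18.0029


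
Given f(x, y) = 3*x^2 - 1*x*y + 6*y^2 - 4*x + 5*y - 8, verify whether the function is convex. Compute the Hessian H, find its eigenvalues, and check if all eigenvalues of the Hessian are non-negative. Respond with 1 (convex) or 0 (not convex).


The Hessian of f(x,y) = 3*x^2 - 1*x*y + 6*y^2 - 4*x + 5*y - 8 is:
H = [[6, -1], [-1, 12]]
Trace = 6 + 12 = 18
Determinant = 6*12 - (-1)^2 = 71
Discriminant = (18)^2 - 4*71 = 40.0
Eigenvalues: lambda_1 = 5.8377, lambda_2 = 12.1623
The function is convex.

1


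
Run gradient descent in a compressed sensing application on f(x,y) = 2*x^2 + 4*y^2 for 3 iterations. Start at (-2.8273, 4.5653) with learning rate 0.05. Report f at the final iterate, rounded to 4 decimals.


Gradient descent on f(x,y) = 2*x^2 + 4*y^2.
Starting point: (-2.8273, 4.5653), alpha = 0.05
Step 1: grad_x = 2*2*-2.8273 = -11.3092, grad_y = 2*4*4.5653 = 36.5224
  x_1 = -2.8273 - 0.05*-11.3092 = -2.2618
  y_1 = 4.5653 - 0.05*36.5224 = 2.7392
Step 2: grad_x = 2*2*-2.2618 = -9.0474, grad_y = 2*4*2.7392 = 21.9134
  x_2 = -2.2618 - 0.05*-9.0474 = -1.8095
  y_2 = 2.7392 - 0.05*21.9134 = 1.6435
Step 3: grad_x = 2*2*-1.8095 = -7.2379, grad_y = 2*4*1.6435 = 13.1481
  x_3 = -1.8095 - 0.05*-7.2379 = -1.4476
  y_3 = 1.6435 - 0.05*13.1481 = 0.9861
f(-1.4476, 0.9861) = 2*(-1.4476)^2 + 4*0.9861^2 = 8.0806


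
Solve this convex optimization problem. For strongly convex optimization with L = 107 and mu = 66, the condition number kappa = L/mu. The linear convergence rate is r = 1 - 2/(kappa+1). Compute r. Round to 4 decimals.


Step 1: Compute the condition number.
kappa = L/mu = 107/66 = 1.6212
Step 2: Compute the convergence rate.
r = 1 - 2/(kappa + 1) = 1 - 2*mu/(L + mu) = (L - mu)/(L + mu) = 41/173 = 0.237


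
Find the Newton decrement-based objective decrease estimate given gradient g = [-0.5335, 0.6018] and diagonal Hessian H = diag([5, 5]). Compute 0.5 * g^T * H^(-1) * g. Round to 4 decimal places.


Step 1: H is diagonal, so H^(-1) * g = [-0.1067, 0.1204].
Step 2: g^T H^(-1) g = sum_i g_i^2 / H_ii
  = (-0.5335)^2/5 + (0.6018)^2/5
  = 0.0569 + 0.0724 = 0.1294
Step 3: Objective decrease = 0.5 * g^T H^(-1) g = 0.0647


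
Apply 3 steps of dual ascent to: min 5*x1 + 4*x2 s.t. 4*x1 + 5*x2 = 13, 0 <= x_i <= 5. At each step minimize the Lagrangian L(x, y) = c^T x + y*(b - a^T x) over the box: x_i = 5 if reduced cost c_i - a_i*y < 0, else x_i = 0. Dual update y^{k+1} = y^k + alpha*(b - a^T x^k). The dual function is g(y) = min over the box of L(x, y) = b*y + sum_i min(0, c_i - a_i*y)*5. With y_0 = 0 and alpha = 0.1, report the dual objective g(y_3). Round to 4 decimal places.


Dual ascent for LP: min 5*x1 + 4*x2, 4*x1 + 5*x2 = 13, 0 <= x_i <= 5
Step 1: y^k = 0.0, reduced costs: (5.0, 4.0)
  x^k = (0.0, 0.0), subgradient = b - a^T x = 13.0
  y^{k+1} = 0.0 + 0.1*13.0 = 1.3
Step 2: y^k = 1.3, reduced costs: (-0.2, -2.5)
  x^k = (5.0, 5.0), subgradient = b - a^T x = -32.0
  y^{k+1} = 1.3 + 0.1*-32.0 = -1.9
Step 3: y^k = -1.9, reduced costs: (12.6, 13.5)
  x^k = (0.0, 0.0), subgradient = b - a^T x = 13.0
  y^{k+1} = -1.9 + 0.1*13.0 = -0.6
Dual objective at y_3 = -0.6: reduced costs (7.4, 7.0), box minimizer x = (0.0, 0.0)
g(y_3) = b*y + (c1 - a1*y)*x1 + (c2 - a2*y)*x2 = 13*(-0.6) + 7.4*0.0 + 7.0*0.0 = -7.8 + 0.0 + 0.0 = -7.8


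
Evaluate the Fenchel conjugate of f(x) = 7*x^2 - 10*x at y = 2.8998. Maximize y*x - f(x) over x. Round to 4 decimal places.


f*(y) = sup_x {y*x - a*x^2 - b*x} = sup_x {(y-b)*x - a*x^2}
FOC: (y - b) - 2a*x = 0 => x* = (y - b)/(2a)
x* = (2.8998 + 10)/(2*7) = 0.9214
f*(2.8998) = (y-b)^2/(4a) = (2.8998 + 10)^2/(4*7)
= 166.4048/28 = 5.943


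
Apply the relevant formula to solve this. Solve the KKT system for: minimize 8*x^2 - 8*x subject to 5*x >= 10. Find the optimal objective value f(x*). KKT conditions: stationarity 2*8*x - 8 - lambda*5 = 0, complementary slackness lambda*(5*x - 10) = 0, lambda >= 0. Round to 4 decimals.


Step 1: Try lambda = 0 (constraint inactive).
x_unc = 8/(2*8) = 0.5
Check: 5*0.5 = 2.5 < 10 -- violated!
Step 2: Constraint must be active: 5*x = 10
x* = 10/5 = 2.0
lambda = (2*8*2.0 - 8)/5 = 4.8
Step 3: Compute optimal value.
f(x*) = 8*2.0^2 - 8*2.0 = 16.0


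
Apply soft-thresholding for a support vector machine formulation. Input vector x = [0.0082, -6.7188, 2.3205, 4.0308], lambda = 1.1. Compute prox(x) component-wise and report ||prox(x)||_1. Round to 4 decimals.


Soft-thresholding with lambda = 1.1:
prox(0.0082) = sign(0.0082)*max(|0.0082| - 1.1, 0) = 0.0
prox(-6.7188) = sign(-6.7188)*max(|-6.7188| - 1.1, 0) = -5.6188
prox(2.3205) = sign(2.3205)*max(|2.3205| - 1.1, 0) = 1.2205
prox(4.0308) = sign(4.0308)*max(|4.0308| - 1.1, 0) = 2.9308
prox(x) = [0.0, -5.6188, 1.2205, 2.9308]
||prox(x)||_1 = 0.0 + 5.6188 + 1.2205 + 2.9308 = 9.7701


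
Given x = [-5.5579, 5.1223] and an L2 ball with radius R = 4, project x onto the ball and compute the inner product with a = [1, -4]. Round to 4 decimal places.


Step 1: Compute ||x|| (intermediates to 6 decimals).
||x|| = sqrt((-5.5579)^2 + 5.1223^2) = 7.558321
Step 2: Project.
Since ||x|| > R, scale = R/||x|| = 4/7.558321 = 0.529218, proj(x) = scale * x
proj(x) = [-2.941341, 2.710813]
Step 3: Dot product.
a^T * proj(x) = 1*(-2.941341) - 4*2.710813 = -13.7846


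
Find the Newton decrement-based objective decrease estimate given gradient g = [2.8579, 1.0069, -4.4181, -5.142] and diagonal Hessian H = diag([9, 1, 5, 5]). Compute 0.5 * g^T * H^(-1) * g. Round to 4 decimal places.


Step 1: H is diagonal, so H^(-1) * g = [0.3175, 1.0069, -0.8836, -1.0284].
Step 2: g^T H^(-1) g = sum_i g_i^2 / H_ii
  = (2.8579)^2/9 + (1.0069)^2/1 + (-4.4181)^2/5 + (-5.142)^2/5
  = 0.9075 + 1.0138 + 3.9039 + 5.288 = 11.1133
Step 3: Objective decrease = 0.5 * g^T H^(-1) g = 5.5567


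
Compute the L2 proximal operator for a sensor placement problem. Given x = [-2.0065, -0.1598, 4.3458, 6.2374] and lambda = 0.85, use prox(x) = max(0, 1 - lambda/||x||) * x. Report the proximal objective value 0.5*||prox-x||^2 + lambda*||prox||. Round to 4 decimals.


Step 1: Compute ||x||.
||x|| = 7.864
Step 2: Compute scaling factor.
scale = max(0, 1 - 0.85/7.864) = 0.8919
Step 3: prox(x) = [-1.7896, -0.1425, 3.8761, 5.5632]
||prox(x)|| = 7.014
Step 4: Proximal objective.
0.5*||prox-x||^2 = 0.3613
lambda*||prox|| = 5.9619
Total = 6.3232


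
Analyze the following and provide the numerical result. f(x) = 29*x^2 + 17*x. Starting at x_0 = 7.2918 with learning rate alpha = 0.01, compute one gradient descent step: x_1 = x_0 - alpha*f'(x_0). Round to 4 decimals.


We compute the gradient at x_0 and apply the update.
f'(x) = 58*x + 17
f'(7.2918) = 58*7.2918 + 17 = 439.9244
x_1 = 7.2918 - 0.01*439.9244 = 2.8926


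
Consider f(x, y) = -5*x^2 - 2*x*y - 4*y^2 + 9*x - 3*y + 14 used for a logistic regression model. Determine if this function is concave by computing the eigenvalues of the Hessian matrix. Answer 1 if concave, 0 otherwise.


The Hessian of f(x,y) = -5*x^2 - 2*x*y - 4*y^2 + 9*x - 3*y + 14 is:
H = [[-10, -2], [-2, -8]]
Trace = -10 - 8 = -18
Determinant = -10*-8 - (-2)^2 = 76
Discriminant = (-18)^2 - 4*76 = 20.0
Eigenvalues: lambda_1 = -11.2361, lambda_2 = -6.7639
The function is concave.

1


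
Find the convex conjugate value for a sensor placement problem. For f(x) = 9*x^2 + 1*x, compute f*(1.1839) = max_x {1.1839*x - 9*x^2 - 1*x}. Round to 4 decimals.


f*(y) = sup_x {y*x - a*x^2 - b*x} = sup_x {(y-b)*x - a*x^2}
FOC: (y - b) - 2a*x = 0 => x* = (y - b)/(2a)
x* = (1.1839 - 1)/(2*9) = 0.0102
f*(1.1839) = (y-b)^2/(4a) = (1.1839 - 1)^2/(4*9)
= 0.0338/36 = 0.0009


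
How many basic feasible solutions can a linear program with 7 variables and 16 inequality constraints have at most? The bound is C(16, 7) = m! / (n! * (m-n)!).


Each vertex corresponds to some choice of n active constraints out of m, so the number of vertices is at most C(m, n) = m! / (n!(m-n)!).
m = 16, n = 7
Numerator: 16 * 15 * 14 * 13 * 12 * 11 * 10
Denominator: 7! = 5040
C(16, 7) = 11440


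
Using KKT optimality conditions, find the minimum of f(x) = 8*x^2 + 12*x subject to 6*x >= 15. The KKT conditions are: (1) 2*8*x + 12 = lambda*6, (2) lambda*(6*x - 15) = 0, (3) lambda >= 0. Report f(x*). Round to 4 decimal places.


Step 1: Try lambda = 0 (constraint inactive).
x_unc = -12/(2*8) = -0.75
Check: 6*-0.75 = -4.5 < 15 -- violated!
Step 2: Constraint must be active: 6*x = 15
x* = 15/6 = 2.5
lambda = (2*8*2.5 + 12)/6 = 8.6667
Step 3: Compute optimal value.
f(x*) = 8*2.5^2 + 12*2.5 = 80.0


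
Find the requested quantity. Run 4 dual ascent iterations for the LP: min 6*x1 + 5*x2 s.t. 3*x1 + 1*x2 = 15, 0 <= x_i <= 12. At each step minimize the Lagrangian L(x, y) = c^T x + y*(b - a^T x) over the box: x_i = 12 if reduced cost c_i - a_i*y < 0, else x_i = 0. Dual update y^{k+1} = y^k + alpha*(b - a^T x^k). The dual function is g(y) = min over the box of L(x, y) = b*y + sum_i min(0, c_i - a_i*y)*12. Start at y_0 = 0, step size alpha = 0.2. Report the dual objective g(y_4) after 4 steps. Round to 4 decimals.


Dual ascent for LP: min 6*x1 + 5*x2, 3*x1 + 1*x2 = 15, 0 <= x_i <= 12
Step 1: y^k = 0.0, reduced costs: (6.0, 5.0)
  x^k = (0.0, 0.0), subgradient = b - a^T x = 15.0
  y^{k+1} = 0.0 + 0.2*15.0 = 3.0
Step 2: y^k = 3.0, reduced costs: (-3.0, 2.0)
  x^k = (12.0, 0.0), subgradient = b - a^T x = -21.0
  y^{k+1} = 3.0 + 0.2*-21.0 = -1.2
Step 3: y^k = -1.2, reduced costs: (9.6, 6.2)
  x^k = (0.0, 0.0), subgradient = b - a^T x = 15.0
  y^{k+1} = -1.2 + 0.2*15.0 = 1.8
Step 4: y^k = 1.8, reduced costs: (0.6, 3.2)
  x^k = (0.0, 0.0), subgradient = b - a^T x = 15.0
  y^{k+1} = 1.8 + 0.2*15.0 = 4.8
Dual objective at y_4 = 4.8: reduced costs (-8.4, 0.2), box minimizer x = (12.0, 0.0)
g(y_4) = b*y + (c1 - a1*y)*x1 + (c2 - a2*y)*x2 = 15*4.8 + (-8.4)*12.0 + 0.2*0.0 = 72.0 - 100.8 + 0.0 = -28.8


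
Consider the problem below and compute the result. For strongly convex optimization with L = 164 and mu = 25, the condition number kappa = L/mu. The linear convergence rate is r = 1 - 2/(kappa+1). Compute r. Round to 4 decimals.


Step 1: Compute the condition number.
kappa = L/mu = 164/25 = 6.56
Step 2: Compute the convergence rate.
r = 1 - 2/(kappa + 1) = 1 - 2*mu/(L + mu) = (L - mu)/(L + mu) = 139/189 = 0.7354


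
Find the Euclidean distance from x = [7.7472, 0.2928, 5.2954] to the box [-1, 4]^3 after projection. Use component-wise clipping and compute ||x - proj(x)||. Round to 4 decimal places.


Project each component onto [-1, 4].
clip(7.7472) = 4.0, clip(0.2928) = 0.2928, clip(5.2954) = 4.0
Projection = [4.0, 0.2928, 4.0]
Squared diffs: [14.0415, 0.0, 1.6781]
Distance = sqrt(15.7196) = 3.9648


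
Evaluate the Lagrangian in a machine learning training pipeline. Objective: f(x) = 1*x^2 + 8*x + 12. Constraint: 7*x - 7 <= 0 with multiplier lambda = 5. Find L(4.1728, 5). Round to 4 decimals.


Step 1: Evaluate f(x).
f(4.1728) = 1*4.1728^2 + 8*4.1728 + 12 = 62.7947
Step 2: Evaluate g(x).
g(4.1728) = 7*4.1728 - 7 = 22.2096
Step 3: Compute Lagrangian.
L = 62.7947 + 5*22.2096 = 173.8427


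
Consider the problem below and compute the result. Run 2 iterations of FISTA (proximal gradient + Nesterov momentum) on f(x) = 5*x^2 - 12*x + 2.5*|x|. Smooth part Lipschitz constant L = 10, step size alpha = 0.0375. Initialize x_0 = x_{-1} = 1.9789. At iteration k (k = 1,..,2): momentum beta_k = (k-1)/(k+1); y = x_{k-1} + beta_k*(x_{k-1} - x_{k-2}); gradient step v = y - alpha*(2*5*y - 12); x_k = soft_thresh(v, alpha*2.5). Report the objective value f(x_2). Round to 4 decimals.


FISTA on f(x) = 5*x^2 - 12*x + 2.5*|x|
L = 10, alpha = 0.0375
Iteration 1: beta = 0.0, y = 1.9789 + 0.0*(1.9789 - 1.9789) = 1.9789
  grad(y) = 7.789, v = y - alpha*grad = 1.6868
  prox(v) = soft_thresh(1.6868, 0.0938) = 1.5931
Iteration 2: beta = 0.3333, y = 1.5931 + 0.3333*(1.5931 - 1.9789) = 1.4645
  grad(y) = 2.6445, v = y - alpha*grad = 1.3653
  prox(v) = soft_thresh(1.3653, 0.0938) = 1.2715
f(x_2) = 5*1.2715^2 - 12*1.2715 + 2.5*|1.2715| = -3.9956


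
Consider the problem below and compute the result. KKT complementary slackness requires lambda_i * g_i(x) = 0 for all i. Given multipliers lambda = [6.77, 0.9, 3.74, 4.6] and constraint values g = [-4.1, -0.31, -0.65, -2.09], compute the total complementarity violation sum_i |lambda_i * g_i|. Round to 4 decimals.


KKT complementary slackness check:
lambda_1 * g_1 = 6.77 * -4.1 = -27.757
lambda_2 * g_2 = 0.9 * -0.31 = -0.279
lambda_3 * g_3 = 3.74 * -0.65 = -2.431
lambda_4 * g_4 = 4.6 * -2.09 = -9.614
Total violation = 27.757 + 0.279 + 2.431 + 9.614 = 40.081


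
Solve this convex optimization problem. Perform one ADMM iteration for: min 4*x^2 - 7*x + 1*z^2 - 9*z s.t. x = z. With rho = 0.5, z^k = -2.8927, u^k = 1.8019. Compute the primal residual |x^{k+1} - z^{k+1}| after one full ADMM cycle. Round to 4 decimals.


ADMM iteration with rho = 0.5, z^k = -2.8927, u^k = 1.8019
Step 1: x-update.
Minimize 4*x^2 - 7*x + (0.5/2)*(x + 2.8927 + 1.8019)^2
FOC: (2*4 + 0.5)*x = 7 + 0.5*(-2.8927 - 1.8019)
x^{k+1} = 0.5474
Step 2: z-update.
Minimize 1*z^2 - 9*z + (0.5/2)*(0.5474 - z + 1.8019)^2
FOC: (2*1 + 0.5)*z = 9 + 0.5*(0.5474 + 1.8019)
z^{k+1} = 4.0699
Step 3: u-update.
u^{k+1} = 1.8019 + 0.5474 - 4.0699 = -1.7206
Step 4: Primal residual = |0.5474 - 4.0699| = 3.5225


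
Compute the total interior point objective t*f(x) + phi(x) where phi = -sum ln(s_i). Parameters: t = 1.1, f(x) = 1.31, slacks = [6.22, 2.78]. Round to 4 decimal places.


Step 1: Compute log-barrier.
ln values: [1.8278, 1.0225]
phi = -(1.8278 + 1.0225) = -2.8502
Step 2: Compute augmented objective.
t*f(x) = 1.1*1.31 = 1.441
Total = 1.441 - 2.8502 = -1.4092


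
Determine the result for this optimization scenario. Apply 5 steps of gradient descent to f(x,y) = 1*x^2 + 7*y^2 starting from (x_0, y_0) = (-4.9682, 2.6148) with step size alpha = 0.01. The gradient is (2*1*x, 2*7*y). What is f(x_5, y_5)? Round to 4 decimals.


Gradient descent on f(x,y) = 1*x^2 + 7*y^2.
Starting point: (-4.9682, 2.6148), alpha = 0.01
Step 1: grad_x = 2*1*-4.9682 = -9.9364, grad_y = 2*7*2.6148 = 36.6072
  x_1 = -4.9682 - 0.01*-9.9364 = -4.8688
  y_1 = 2.6148 - 0.01*36.6072 = 2.2487
Step 2: grad_x = 2*1*-4.8688 = -9.7377, grad_y = 2*7*2.2487 = 31.4822
  x_2 = -4.8688 - 0.01*-9.7377 = -4.7715
  y_2 = 2.2487 - 0.01*31.4822 = 1.9339
Step 3: grad_x = 2*1*-4.7715 = -9.5429, grad_y = 2*7*1.9339 = 27.0747
  x_3 = -4.7715 - 0.01*-9.5429 = -4.676
  y_3 = 1.9339 - 0.01*27.0747 = 1.6632
Step 4: grad_x = 2*1*-4.676 = -9.3521, grad_y = 2*7*1.6632 = 23.2842
  x_4 = -4.676 - 0.01*-9.3521 = -4.5825
  y_4 = 1.6632 - 0.01*23.2842 = 1.4303
Step 5: grad_x = 2*1*-4.5825 = -9.165, grad_y = 2*7*1.4303 = 20.0244
  x_5 = -4.5825 - 0.01*-9.165 = -4.4909
  y_5 = 1.4303 - 0.01*20.0244 = 1.2301
f(-4.4909, 1.2301) = 1*(-4.4909)^2 + 7*1.2301^2 = 30.7594


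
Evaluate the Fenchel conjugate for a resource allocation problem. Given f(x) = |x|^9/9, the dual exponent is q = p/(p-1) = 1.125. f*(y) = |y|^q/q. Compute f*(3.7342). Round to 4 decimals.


The conjugate exponent q satisfies 1/p + 1/q = 1.
p = 9, so q = 9/(9 - 1) = 1.125
|y|^q = 3.7342^1.125 = 4.4027
f*(3.7342) = 4.4027 / 1.125 = 3.9135


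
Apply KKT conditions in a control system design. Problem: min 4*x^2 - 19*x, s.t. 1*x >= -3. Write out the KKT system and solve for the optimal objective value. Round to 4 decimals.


Step 1: Try lambda = 0 (constraint inactive).
Stationarity: 2*4*x - 19 = 0
x* = 19/(2*4) = 2.375
Check constraint: 1*2.375 = 2.375 >= -3 -- satisfied.
Step 2: Compute optimal value.
f(x*) = 4*2.375^2 - 19*2.375 = -22.5625


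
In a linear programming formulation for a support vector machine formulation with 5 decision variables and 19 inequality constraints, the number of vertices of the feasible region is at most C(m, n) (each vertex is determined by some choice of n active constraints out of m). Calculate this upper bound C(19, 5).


Each vertex corresponds to some choice of n active constraints out of m, so the number of vertices is at most C(m, n) = m! / (n!(m-n)!).
m = 19, n = 5
Numerator: 19 * 18 * 17 * 16 * 15
Denominator: 5! = 120
C(19, 5) = 11628


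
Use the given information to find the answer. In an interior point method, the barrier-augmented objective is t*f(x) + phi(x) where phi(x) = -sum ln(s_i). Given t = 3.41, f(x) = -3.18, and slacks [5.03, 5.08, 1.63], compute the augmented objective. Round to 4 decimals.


Step 1: Compute log-barrier.
ln values: [1.6154, 1.6253, 0.4886]
phi = -(1.6154 + 1.6253 + 0.4886) = -3.7293
Step 2: Compute augmented objective.
t*f(x) = 3.41*-3.18 = -10.8438
Total = -10.8438 - 3.7293 = -14.5731


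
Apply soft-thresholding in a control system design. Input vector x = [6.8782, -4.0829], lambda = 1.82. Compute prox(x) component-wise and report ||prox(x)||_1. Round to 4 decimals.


Soft-thresholding with lambda = 1.82:
prox(6.8782) = sign(6.8782)*max(|6.8782| - 1.82, 0) = 5.0582
prox(-4.0829) = sign(-4.0829)*max(|-4.0829| - 1.82, 0) = -2.2629
prox(x) = [5.0582, -2.2629]
||prox(x)||_1 = 5.0582 + 2.2629 = 7.3211


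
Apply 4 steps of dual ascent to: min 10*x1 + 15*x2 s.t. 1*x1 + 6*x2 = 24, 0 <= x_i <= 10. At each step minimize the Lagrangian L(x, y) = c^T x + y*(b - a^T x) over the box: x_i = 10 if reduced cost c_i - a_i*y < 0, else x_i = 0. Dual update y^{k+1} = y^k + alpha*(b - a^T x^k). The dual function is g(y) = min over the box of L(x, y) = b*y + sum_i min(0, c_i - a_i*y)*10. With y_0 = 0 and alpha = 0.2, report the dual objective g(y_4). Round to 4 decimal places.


Dual ascent for LP: min 10*x1 + 15*x2, 1*x1 + 6*x2 = 24, 0 <= x_i <= 10
Step 1: y^k = 0.0, reduced costs: (10.0, 15.0)
  x^k = (0.0, 0.0), subgradient = b - a^T x = 24.0
  y^{k+1} = 0.0 + 0.2*24.0 = 4.8
Step 2: y^k = 4.8, reduced costs: (5.2, -13.8)
  x^k = (0.0, 10.0), subgradient = b - a^T x = -36.0
  y^{k+1} = 4.8 + 0.2*-36.0 = -2.4
Step 3: y^k = -2.4, reduced costs: (12.4, 29.4)
  x^k = (0.0, 0.0), subgradient = b - a^T x = 24.0
  y^{k+1} = -2.4 + 0.2*24.0 = 2.4
Step 4: y^k = 2.4, reduced costs: (7.6, 0.6)
  x^k = (0.0, 0.0), subgradient = b - a^T x = 24.0
  y^{k+1} = 2.4 + 0.2*24.0 = 7.2
Dual objective at y_4 = 7.2: reduced costs (2.8, -28.2), box minimizer x = (0.0, 10.0)
g(y_4) = b*y + (c1 - a1*y)*x1 + (c2 - a2*y)*x2 = 24*7.2 + 2.8*0.0 + (-28.2)*10.0 = 172.8 + 0.0 - 282.0 = -109.2


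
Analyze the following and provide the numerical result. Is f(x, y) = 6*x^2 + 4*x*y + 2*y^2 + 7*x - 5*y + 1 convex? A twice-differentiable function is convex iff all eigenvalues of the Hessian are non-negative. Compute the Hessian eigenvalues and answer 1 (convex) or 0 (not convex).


The Hessian of f(x,y) = 6*x^2 + 4*x*y + 2*y^2 + 7*x - 5*y + 1 is:
H = [[12, 4], [4, 4]]
Trace = 12 + 4 = 16
Determinant = 12*4 - (4)^2 = 32
Discriminant = (16)^2 - 4*32 = 128.0
Eigenvalues: lambda_1 = 2.3431, lambda_2 = 13.6569
The function is convex.

1


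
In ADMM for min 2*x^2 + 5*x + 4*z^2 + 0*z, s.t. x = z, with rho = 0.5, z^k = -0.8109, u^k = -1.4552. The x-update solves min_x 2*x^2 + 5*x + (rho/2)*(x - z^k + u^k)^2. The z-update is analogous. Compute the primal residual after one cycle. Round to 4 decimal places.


ADMM iteration with rho = 0.5, z^k = -0.8109, u^k = -1.4552
Step 1: x-update.
Minimize 2*x^2 + 5*x + (0.5/2)*(x + 0.8109 - 1.4552)^2
FOC: (2*2 + 0.5)*x = -5 + 0.5*(-0.8109 + 1.4552)
x^{k+1} = -1.0395
Step 2: z-update.
Minimize 4*z^2 + 0*z + (0.5/2)*(-1.0395 - z - 1.4552)^2
FOC: (2*4 + 0.5)*z = 0 + 0.5*(-1.0395 - 1.4552)
z^{k+1} = -0.1467
Step 3: u-update.
u^{k+1} = -1.4552 - 1.0395 + 0.1467 = -2.348
Step 4: Primal residual = |-1.0395 + 0.1467| = 0.8928


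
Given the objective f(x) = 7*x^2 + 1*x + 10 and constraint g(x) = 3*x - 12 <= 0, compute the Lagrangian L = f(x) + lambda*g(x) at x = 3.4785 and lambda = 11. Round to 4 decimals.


Step 1: Evaluate f(x).
f(3.4785) = 7*3.4785^2 + 1*3.4785 + 10 = 98.1782
Step 2: Evaluate g(x).
g(3.4785) = 3*3.4785 - 12 = -1.5645
Step 3: Compute Lagrangian.
L = 98.1782 + 11*-1.5645 = 80.9687


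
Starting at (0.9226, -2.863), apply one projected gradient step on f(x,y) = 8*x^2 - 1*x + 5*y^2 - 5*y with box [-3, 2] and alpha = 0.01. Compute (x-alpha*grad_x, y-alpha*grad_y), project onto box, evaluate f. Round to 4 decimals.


Step 1: Compute gradient at (0.9226, -2.863).
grad_x = 2*8*0.9226 - 1 = 13.7616
grad_y = 2*5*-2.863 - 5 = -33.63
Step 2: Gradient step.
x_raw = 0.9226 - 0.01*13.7616 = 0.785
y_raw = -2.863 - 0.01*-33.63 = -2.5267
Step 3: Project onto [-3, 2].
x_proj = clip(0.785) = 0.785
y_proj = clip(-2.5267) = -2.5267
Step 4: Evaluate f.
f(0.785, -2.5267) = 48.6992


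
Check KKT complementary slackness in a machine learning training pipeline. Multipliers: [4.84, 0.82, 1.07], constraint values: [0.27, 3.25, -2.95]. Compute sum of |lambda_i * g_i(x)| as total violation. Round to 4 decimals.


KKT complementary slackness check:
lambda_1 * g_1 = 4.84 * 0.27 = 1.3068
lambda_2 * g_2 = 0.82 * 3.25 = 2.665
lambda_3 * g_3 = 1.07 * -2.95 = -3.1565
Total violation = 1.3068 + 2.665 + 3.1565 = 7.1283


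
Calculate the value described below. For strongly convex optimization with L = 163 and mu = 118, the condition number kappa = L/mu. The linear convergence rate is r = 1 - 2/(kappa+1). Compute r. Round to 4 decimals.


Step 1: Compute the condition number.
kappa = L/mu = 163/118 = 1.3814
Step 2: Compute the convergence rate.
r = 1 - 2/(kappa + 1) = 1 - 2*mu/(L + mu) = (L - mu)/(L + mu) = 45/281 = 0.1601


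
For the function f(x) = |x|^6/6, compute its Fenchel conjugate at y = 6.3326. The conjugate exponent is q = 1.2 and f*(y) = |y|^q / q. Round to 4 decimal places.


The conjugate exponent q satisfies 1/p + 1/q = 1.
p = 6, so q = 6/(6 - 1) = 1.2
|y|^q = 6.3326^1.2 = 9.1601
f*(6.3326) = 9.1601 / 1.2 = 7.6334


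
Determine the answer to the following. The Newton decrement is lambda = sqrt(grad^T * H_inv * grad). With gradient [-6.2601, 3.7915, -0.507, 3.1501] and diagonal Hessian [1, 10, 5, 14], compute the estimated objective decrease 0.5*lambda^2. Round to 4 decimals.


Step 1: H is diagonal, so H^(-1) * g = [-6.2601, 0.3792, -0.1014, 0.225].
Step 2: g^T H^(-1) g = sum_i g_i^2 / H_ii
  = (-6.2601)^2/1 + (3.7915)^2/10 + (-0.507)^2/5 + (3.1501)^2/14
  = 39.1889 + 1.4375 + 0.0514 + 0.7088 = 41.3866
Step 3: Objective decrease = 0.5 * g^T H^(-1) g = 20.6933


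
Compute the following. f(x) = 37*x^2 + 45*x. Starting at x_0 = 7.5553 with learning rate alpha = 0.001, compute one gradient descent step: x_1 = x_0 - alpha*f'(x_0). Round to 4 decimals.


We compute the gradient at x_0 and apply the update.
f'(x) = 74*x + 45
f'(7.5553) = 74*7.5553 + 45 = 604.0922
x_1 = 7.5553 - 0.001*604.0922 = 6.9512


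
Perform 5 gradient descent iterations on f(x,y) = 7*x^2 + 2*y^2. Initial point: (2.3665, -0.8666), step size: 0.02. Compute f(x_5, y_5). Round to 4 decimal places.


Gradient descent on f(x,y) = 7*x^2 + 2*y^2.
Starting point: (2.3665, -0.8666), alpha = 0.02
Step 1: grad_x = 2*7*2.3665 = 33.131, grad_y = 2*2*-0.8666 = -3.4664
  x_1 = 2.3665 - 0.02*33.131 = 1.7039
  y_1 = -0.8666 - 0.02*-3.4664 = -0.7973
Step 2: grad_x = 2*7*1.7039 = 23.8543, grad_y = 2*2*-0.7973 = -3.1891
  x_2 = 1.7039 - 0.02*23.8543 = 1.2268
  y_2 = -0.7973 - 0.02*-3.1891 = -0.7335
Step 3: grad_x = 2*7*1.2268 = 17.1751, grad_y = 2*2*-0.7335 = -2.934
  x_3 = 1.2268 - 0.02*17.1751 = 0.8833
  y_3 = -0.7335 - 0.02*-2.934 = -0.6748
Step 4: grad_x = 2*7*0.8833 = 12.3661, grad_y = 2*2*-0.6748 = -2.6992
  x_4 = 0.8833 - 0.02*12.3661 = 0.636
  y_4 = -0.6748 - 0.02*-2.6992 = -0.6208
Step 5: grad_x = 2*7*0.636 = 8.9036, grad_y = 2*2*-0.6208 = -2.4833
  x_5 = 0.636 - 0.02*8.9036 = 0.4579
  y_5 = -0.6208 - 0.02*-2.4833 = -0.5712
f(0.4579, -0.5712) = 7*0.4579^2 + 2*(-0.5712)^2 = 2.1201


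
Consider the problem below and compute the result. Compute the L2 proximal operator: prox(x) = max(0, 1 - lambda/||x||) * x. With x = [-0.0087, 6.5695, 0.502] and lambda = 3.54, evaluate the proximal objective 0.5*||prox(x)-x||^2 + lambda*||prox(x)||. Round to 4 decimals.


Step 1: Compute ||x||.
||x|| = 6.5887
Step 2: Compute scaling factor.
scale = max(0, 1 - 3.54/6.5887) = 0.4627
Step 3: prox(x) = [-0.004, 3.0398, 0.2323]
||prox(x)|| = 3.0487
Step 4: Proximal objective.
0.5*||prox-x||^2 = 6.2658
lambda*||prox|| = 10.7924
Total = 17.058


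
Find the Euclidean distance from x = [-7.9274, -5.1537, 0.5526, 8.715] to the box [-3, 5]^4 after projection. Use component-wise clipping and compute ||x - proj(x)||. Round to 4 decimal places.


Project each component onto [-3, 5].
clip(-7.9274) = -3.0, clip(-5.1537) = -3.0, clip(0.5526) = 0.5526, clip(8.715) = 5.0
Projection = [-3.0, -3.0, 0.5526, 5.0]
Squared diffs: [24.2793, 4.6384, 0.0, 13.8012]
Distance = sqrt(42.7189) = 6.536


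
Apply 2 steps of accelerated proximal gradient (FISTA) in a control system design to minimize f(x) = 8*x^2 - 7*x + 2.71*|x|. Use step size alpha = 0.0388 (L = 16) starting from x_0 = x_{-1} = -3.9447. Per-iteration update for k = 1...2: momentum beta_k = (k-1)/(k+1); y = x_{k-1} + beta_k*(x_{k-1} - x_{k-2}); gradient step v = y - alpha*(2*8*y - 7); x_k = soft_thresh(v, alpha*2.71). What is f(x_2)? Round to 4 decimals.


FISTA on f(x) = 8*x^2 - 7*x + 2.71*|x|
L = 16, alpha = 0.0388
Iteration 1: beta = 0.0, y = -3.9447 + 0.0*(-3.9447 + 3.9447) = -3.9447
  grad(y) = -70.1152, v = y - alpha*grad = -1.2242
  prox(v) = soft_thresh(-1.2242, 0.1051) = -1.1191
Iteration 2: beta = 0.3333, y = -1.1191 + 0.3333*(-1.1191 + 3.9447) = -0.1772
  grad(y) = -9.8354, v = y - alpha*grad = 0.2044
  prox(v) = soft_thresh(0.2044, 0.1051) = 0.0993
f(x_2) = 8*0.0993^2 - 7*0.0993 + 2.71*|0.0993| = -0.347


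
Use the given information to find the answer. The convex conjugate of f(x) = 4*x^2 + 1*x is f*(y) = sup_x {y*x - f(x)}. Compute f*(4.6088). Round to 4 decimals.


f*(y) = sup_x {y*x - a*x^2 - b*x} = sup_x {(y-b)*x - a*x^2}
FOC: (y - b) - 2a*x = 0 => x* = (y - b)/(2a)
x* = (4.6088 - 1)/(2*4) = 0.4511
f*(4.6088) = (y-b)^2/(4a) = (4.6088 - 1)^2/(4*4)
= 13.0234/16 = 0.814


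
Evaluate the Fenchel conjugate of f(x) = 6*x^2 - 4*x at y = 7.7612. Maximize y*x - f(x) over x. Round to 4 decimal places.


f*(y) = sup_x {y*x - a*x^2 - b*x} = sup_x {(y-b)*x - a*x^2}
FOC: (y - b) - 2a*x = 0 => x* = (y - b)/(2a)
x* = (7.7612 + 4)/(2*6) = 0.9801
f*(7.7612) = (y-b)^2/(4a) = (7.7612 + 4)^2/(4*6)
= 138.3258/24 = 5.7636


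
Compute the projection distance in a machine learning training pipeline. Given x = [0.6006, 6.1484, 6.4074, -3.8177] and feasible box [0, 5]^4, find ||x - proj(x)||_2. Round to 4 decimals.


Project each component onto [0, 5].
clip(0.6006) = 0.6006, clip(6.1484) = 5.0, clip(6.4074) = 5.0, clip(-3.8177) = 0.0
Projection = [0.6006, 5.0, 5.0, 0.0]
Squared diffs: [0.0, 1.3188, 1.9808, 14.5748]
Distance = sqrt(17.8744) = 4.2278


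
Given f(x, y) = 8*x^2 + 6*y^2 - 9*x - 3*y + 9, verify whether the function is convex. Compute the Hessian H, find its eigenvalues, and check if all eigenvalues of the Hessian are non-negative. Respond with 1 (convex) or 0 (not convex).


The Hessian of f(x,y) = 8*x^2 + 6*y^2 - 9*x - 3*y + 9 is:
H = [[16, 0], [0, 12]]
Trace = 16 + 12 = 28
Determinant = 16*12 - (0)^2 = 192
Discriminant = (28)^2 - 4*192 = 16.0
Eigenvalues: lambda_1 = 12.0, lambda_2 = 16.0
The function is convex.

1


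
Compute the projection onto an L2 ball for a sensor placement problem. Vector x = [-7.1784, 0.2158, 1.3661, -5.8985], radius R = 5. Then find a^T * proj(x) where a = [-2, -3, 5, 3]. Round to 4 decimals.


Step 1: Compute ||x|| (intermediates to 6 decimals).
||x|| = sqrt((-7.1784)^2 + 0.2158^2 + 1.3661^2 + (-5.8985)^2) = 9.393324
Step 2: Project.
Since ||x|| > R, scale = R/||x|| = 5/9.393324 = 0.532293, proj(x) = scale * x
proj(x) = [-3.821012, 0.114869, 0.727165, -3.13973]
Step 3: Dot product.
a^T * proj(x) = -2*(-3.821012) - 3*0.114869 + 5*0.727165 + 3*(-3.13973) = 1.5141


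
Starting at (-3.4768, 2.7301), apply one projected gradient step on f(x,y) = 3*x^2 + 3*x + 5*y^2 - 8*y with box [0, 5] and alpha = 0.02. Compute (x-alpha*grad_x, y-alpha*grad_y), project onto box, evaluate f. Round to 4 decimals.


Step 1: Compute gradient at (-3.4768, 2.7301).
grad_x = 2*3*-3.4768 + 3 = -17.8608
grad_y = 2*5*2.7301 - 8 = 19.301
Step 2: Gradient step.
x_raw = -3.4768 - 0.02*-17.8608 = -3.1196
y_raw = 2.7301 - 0.02*19.301 = 2.3441
Step 3: Project onto [0, 5].
x_proj = clip(-3.1196) = 0.0
y_proj = clip(2.3441) = 2.3441
Step 4: Evaluate f.
f(0.0, 2.3441) = 8.7209


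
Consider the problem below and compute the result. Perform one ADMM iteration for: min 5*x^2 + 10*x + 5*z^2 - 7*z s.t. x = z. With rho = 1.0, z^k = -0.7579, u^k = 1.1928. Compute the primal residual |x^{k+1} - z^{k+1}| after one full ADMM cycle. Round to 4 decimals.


ADMM iteration with rho = 1.0, z^k = -0.7579, u^k = 1.1928
Step 1: x-update.
Minimize 5*x^2 + 10*x + (1.0/2)*(x + 0.7579 + 1.1928)^2
FOC: (2*5 + 1.0)*x = -10 + 1.0*(-0.7579 - 1.1928)
x^{k+1} = -1.0864
Step 2: z-update.
Minimize 5*z^2 - 7*z + (1.0/2)*(-1.0864 - z + 1.1928)^2
FOC: (2*5 + 1.0)*z = 7 + 1.0*(-1.0864 + 1.1928)
z^{k+1} = 0.646
Step 3: u-update.
u^{k+1} = 1.1928 - 1.0864 - 0.646 = -0.5397
Step 4: Primal residual = |-1.0864 - 0.646| = 1.7325


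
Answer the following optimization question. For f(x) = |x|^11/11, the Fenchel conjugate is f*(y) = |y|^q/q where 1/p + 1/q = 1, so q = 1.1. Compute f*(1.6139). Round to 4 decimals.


The conjugate exponent q satisfies 1/p + 1/q = 1.
p = 11, so q = 11/(11 - 1) = 1.1
|y|^q = 1.6139^1.1 = 1.693
f*(1.6139) = 1.693 / 1.1 = 1.5391


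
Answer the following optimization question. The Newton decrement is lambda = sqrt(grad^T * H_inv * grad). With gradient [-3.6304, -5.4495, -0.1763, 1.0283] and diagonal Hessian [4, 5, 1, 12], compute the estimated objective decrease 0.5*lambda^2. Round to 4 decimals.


Step 1: H is diagonal, so H^(-1) * g = [-0.9076, -1.0899, -0.1763, 0.0857].
Step 2: g^T H^(-1) g = sum_i g_i^2 / H_ii
  = (-3.6304)^2/4 + (-5.4495)^2/5 + (-0.1763)^2/1 + (1.0283)^2/12
  = 3.295 + 5.9394 + 0.0311 + 0.0881 = 9.3536
Step 3: Objective decrease = 0.5 * g^T H^(-1) g = 4.6768


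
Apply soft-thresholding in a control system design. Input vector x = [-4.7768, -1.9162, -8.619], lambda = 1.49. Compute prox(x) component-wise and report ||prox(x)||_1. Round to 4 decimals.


Soft-thresholding with lambda = 1.49:
prox(-4.7768) = sign(-4.7768)*max(|-4.7768| - 1.49, 0) = -3.2868
prox(-1.9162) = sign(-1.9162)*max(|-1.9162| - 1.49, 0) = -0.4262
prox(-8.619) = sign(-8.619)*max(|-8.619| - 1.49, 0) = -7.129
prox(x) = [-3.2868, -0.4262, -7.129]
||prox(x)||_1 = 3.2868 + 0.4262 + 7.129 = 10.842


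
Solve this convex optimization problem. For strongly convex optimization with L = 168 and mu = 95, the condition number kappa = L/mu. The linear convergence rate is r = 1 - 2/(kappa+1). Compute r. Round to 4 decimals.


Step 1: Compute the condition number.
kappa = L/mu = 168/95 = 1.7684
Step 2: Compute the convergence rate.
r = 1 - 2/(kappa + 1) = 1 - 2*mu/(L + mu) = (L - mu)/(L + mu) = 73/263 = 0.2776


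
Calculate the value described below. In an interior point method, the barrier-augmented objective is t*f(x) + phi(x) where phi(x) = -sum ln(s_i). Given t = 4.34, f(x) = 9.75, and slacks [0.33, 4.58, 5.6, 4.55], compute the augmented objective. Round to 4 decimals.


Step 1: Compute log-barrier.
ln values: [-1.1087, 1.5217, 1.7228, 1.5151]
phi = -(-1.1087 + 1.5217 + 1.7228 + 1.5151) = -3.6509
Step 2: Compute augmented objective.
t*f(x) = 4.34*9.75 = 42.315
Total = 42.315 - 3.6509 = 38.6641


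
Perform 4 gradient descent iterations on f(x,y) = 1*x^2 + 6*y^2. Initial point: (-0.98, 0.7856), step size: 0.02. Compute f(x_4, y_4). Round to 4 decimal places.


Gradient descent on f(x,y) = 1*x^2 + 6*y^2.
Starting point: (-0.98, 0.7856), alpha = 0.02
Step 1: grad_x = 2*1*-0.98 = -1.96, grad_y = 2*6*0.7856 = 9.4272
  x_1 = -0.98 - 0.02*-1.96 = -0.9408
  y_1 = 0.7856 - 0.02*9.4272 = 0.5971
Step 2: grad_x = 2*1*-0.9408 = -1.8816, grad_y = 2*6*0.5971 = 7.1647
  x_2 = -0.9408 - 0.02*-1.8816 = -0.9032
  y_2 = 0.5971 - 0.02*7.1647 = 0.4538
Step 3: grad_x = 2*1*-0.9032 = -1.8063, grad_y = 2*6*0.4538 = 5.4452
  x_3 = -0.9032 - 0.02*-1.8063 = -0.867
  y_3 = 0.4538 - 0.02*5.4452 = 0.3449
Step 4: grad_x = 2*1*-0.867 = -1.7341, grad_y = 2*6*0.3449 = 4.1383
  x_4 = -0.867 - 0.02*-1.7341 = -0.8324
  y_4 = 0.3449 - 0.02*4.1383 = 0.2621
f(-0.8324, 0.2621) = 1*(-0.8324)^2 + 6*0.2621^2 = 1.105


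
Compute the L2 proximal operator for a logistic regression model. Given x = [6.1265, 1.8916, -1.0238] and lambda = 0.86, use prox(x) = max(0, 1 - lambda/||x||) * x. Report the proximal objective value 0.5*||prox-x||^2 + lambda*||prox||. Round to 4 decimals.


Step 1: Compute ||x||.
||x|| = 6.4931
Step 2: Compute scaling factor.
scale = max(0, 1 - 0.86/6.4931) = 0.8676
Step 3: prox(x) = [5.3151, 1.6411, -0.8882]
||prox(x)|| = 5.6331
Step 4: Proximal objective.
0.5*||prox-x||^2 = 0.3698
lambda*||prox|| = 4.8445
Total = 5.2143


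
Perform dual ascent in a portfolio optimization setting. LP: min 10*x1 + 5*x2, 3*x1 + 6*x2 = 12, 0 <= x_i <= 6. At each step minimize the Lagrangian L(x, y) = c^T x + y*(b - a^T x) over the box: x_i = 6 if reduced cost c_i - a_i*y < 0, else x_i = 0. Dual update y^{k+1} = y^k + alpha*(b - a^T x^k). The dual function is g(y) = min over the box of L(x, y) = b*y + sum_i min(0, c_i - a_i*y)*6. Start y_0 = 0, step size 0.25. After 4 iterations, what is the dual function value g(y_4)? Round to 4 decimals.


Dual ascent for LP: min 10*x1 + 5*x2, 3*x1 + 6*x2 = 12, 0 <= x_i <= 6
Step 1: y^k = 0.0, reduced costs: (10.0, 5.0)
  x^k = (0.0, 0.0), subgradient = b - a^T x = 12.0
  y^{k+1} = 0.0 + 0.25*12.0 = 3.0
Step 2: y^k = 3.0, reduced costs: (1.0, -13.0)
  x^k = (0.0, 6.0), subgradient = b - a^T x = -24.0
  y^{k+1} = 3.0 + 0.25*-24.0 = -3.0
Step 3: y^k = -3.0, reduced costs: (19.0, 23.0)
  x^k = (0.0, 0.0), subgradient = b - a^T x = 12.0
  y^{k+1} = -3.0 + 0.25*12.0 = 0.0
Step 4: y^k = 0.0, reduced costs: (10.0, 5.0)
  x^k = (0.0, 0.0), subgradient = b - a^T x = 12.0
  y^{k+1} = 0.0 + 0.25*12.0 = 3.0
Dual objective at y_4 = 3.0: reduced costs (1.0, -13.0), box minimizer x = (0.0, 6.0)
g(y_4) = b*y + (c1 - a1*y)*x1 + (c2 - a2*y)*x2 = 12*3.0 + 1.0*0.0 + (-13.0)*6.0 = 36.0 + 0.0 - 78.0 = -42.0


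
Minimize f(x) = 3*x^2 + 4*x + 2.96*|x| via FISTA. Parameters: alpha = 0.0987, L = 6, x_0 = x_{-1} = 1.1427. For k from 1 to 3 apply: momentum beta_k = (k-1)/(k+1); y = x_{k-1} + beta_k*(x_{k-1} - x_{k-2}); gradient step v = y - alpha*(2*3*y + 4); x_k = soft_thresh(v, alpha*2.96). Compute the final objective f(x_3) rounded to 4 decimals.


FISTA on f(x) = 3*x^2 + 4*x + 2.96*|x|
L = 6, alpha = 0.0987
Iteration 1: beta = 0.0, y = 1.1427 + 0.0*(1.1427 - 1.1427) = 1.1427
  grad(y) = 10.8562, v = y - alpha*grad = 0.0712
  prox(v) = soft_thresh(0.0712, 0.2922) = 0.0
Iteration 2: beta = 0.3333, y = 0.0 + 0.3333*(0.0 - 1.1427) = -0.3809
  grad(y) = 1.7146, v = y - alpha*grad = -0.5501
  prox(v) = soft_thresh(-0.5501, 0.2922) = -0.258
Iteration 3: beta = 0.5, y = -0.258 + 0.5*(-0.258 - 0.0) = -0.387
  grad(y) = 1.6782, v = y - alpha*grad = -0.5526
  prox(v) = soft_thresh(-0.5526, 0.2922) = -0.2605
f(x_3) = 3*(-0.2605)^2 + 4*(-0.2605) + 2.96*|-0.2605| = -0.0674


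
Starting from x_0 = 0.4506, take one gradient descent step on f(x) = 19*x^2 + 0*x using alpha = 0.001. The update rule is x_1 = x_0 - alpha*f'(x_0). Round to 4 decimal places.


We compute the gradient at x_0 and apply the update.
f'(x) = 38*x + 0
f'(0.4506) = 38*0.4506 + 0 = 17.1228
x_1 = 0.4506 - 0.001*17.1228 = 0.4335


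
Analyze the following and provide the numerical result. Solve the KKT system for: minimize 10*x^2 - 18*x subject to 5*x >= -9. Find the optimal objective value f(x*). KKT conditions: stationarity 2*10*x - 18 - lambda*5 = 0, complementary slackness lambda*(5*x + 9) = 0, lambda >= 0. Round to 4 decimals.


Step 1: Try lambda = 0 (constraint inactive).
Stationarity: 2*10*x - 18 = 0
x* = 18/(2*10) = 0.9
Check constraint: 5*0.9 = 4.5 >= -9 -- satisfied.
Step 2: Compute optimal value.
f(x*) = 10*0.9^2 - 18*0.9 = -8.1


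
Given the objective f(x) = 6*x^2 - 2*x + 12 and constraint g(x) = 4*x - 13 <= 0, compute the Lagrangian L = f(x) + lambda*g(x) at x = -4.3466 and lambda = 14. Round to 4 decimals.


Step 1: Evaluate f(x).
f(-4.3466) = 6*(-4.3466)^2 - 2*(-4.3466) + 12 = 134.0508
Step 2: Evaluate g(x).
g(-4.3466) = 4*-4.3466 - 13 = -30.3864
Step 3: Compute Lagrangian.
L = 134.0508 + 14*-30.3864 = -291.3588


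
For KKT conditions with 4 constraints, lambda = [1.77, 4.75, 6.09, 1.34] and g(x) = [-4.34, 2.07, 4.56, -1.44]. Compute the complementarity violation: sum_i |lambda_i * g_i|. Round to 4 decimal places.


KKT complementary slackness check:
lambda_1 * g_1 = 1.77 * -4.34 = -7.6818
lambda_2 * g_2 = 4.75 * 2.07 = 9.8325
lambda_3 * g_3 = 6.09 * 4.56 = 27.7704
lambda_4 * g_4 = 1.34 * -1.44 = -1.9296
Total violation = 7.6818 + 9.8325 + 27.7704 + 1.9296 = 47.2143


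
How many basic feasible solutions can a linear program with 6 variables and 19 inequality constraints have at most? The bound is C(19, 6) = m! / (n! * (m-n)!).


Each vertex corresponds to some choice of n active constraints out of m, so the number of vertices is at most C(m, n) = m! / (n!(m-n)!).
m = 19, n = 6
Numerator: 19 * 18 * 17 * 16 * 15 * 14
Denominator: 6! = 720
C(19, 6) = 27132


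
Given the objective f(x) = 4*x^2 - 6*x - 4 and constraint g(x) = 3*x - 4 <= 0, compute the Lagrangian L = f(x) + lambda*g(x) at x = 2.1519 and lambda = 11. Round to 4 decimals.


Step 1: Evaluate f(x).
f(2.1519) = 4*2.1519^2 - 6*2.1519 - 4 = 1.6113
Step 2: Evaluate g(x).
g(2.1519) = 3*2.1519 - 4 = 2.4557
Step 3: Compute Lagrangian.
L = 1.6113 + 11*2.4557 = 28.624


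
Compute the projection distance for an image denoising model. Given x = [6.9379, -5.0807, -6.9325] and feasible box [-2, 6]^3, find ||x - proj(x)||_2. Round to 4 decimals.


Project each component onto [-2, 6].
clip(6.9379) = 6.0, clip(-5.0807) = -2.0, clip(-6.9325) = -2.0
Projection = [6.0, -2.0, -2.0]
Squared diffs: [0.8797, 9.4907, 24.3296]
Distance = sqrt(34.7) = 5.8907


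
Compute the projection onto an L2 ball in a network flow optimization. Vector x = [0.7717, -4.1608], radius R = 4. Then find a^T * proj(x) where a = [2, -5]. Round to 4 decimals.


Step 1: Compute ||x|| (intermediates to 6 decimals).
||x|| = sqrt(0.7717^2 + (-4.1608)^2) = 4.231758
Step 2: Project.
Since ||x|| > R, scale = R/||x|| = 4/4.231758 = 0.945234, proj(x) = scale * x
proj(x) = [0.729437, -3.93293]
Step 3: Dot product.
a^T * proj(x) = 2*0.729437 - 5*(-3.93293) = 21.1235


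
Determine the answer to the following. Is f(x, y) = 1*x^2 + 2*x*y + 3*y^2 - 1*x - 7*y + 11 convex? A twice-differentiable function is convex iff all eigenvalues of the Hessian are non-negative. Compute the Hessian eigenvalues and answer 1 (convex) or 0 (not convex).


The Hessian of f(x,y) = 1*x^2 + 2*x*y + 3*y^2 - 1*x - 7*y + 11 is:
H = [[2, 2], [2, 6]]
Trace = 2 + 6 = 8
Determinant = 2*6 - (2)^2 = 8
Discriminant = (8)^2 - 4*8 = 32.0
Eigenvalues: lambda_1 = 1.1716, lambda_2 = 6.8284
The function is convex.

1
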